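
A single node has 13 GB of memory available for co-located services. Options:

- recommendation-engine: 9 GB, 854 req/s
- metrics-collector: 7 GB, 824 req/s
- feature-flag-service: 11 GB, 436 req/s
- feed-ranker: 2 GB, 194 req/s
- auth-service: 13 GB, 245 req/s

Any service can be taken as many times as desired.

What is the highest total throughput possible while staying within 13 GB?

The ratio ordering already packs tightly: metrics-collector + 3×feed-ranker, 13 GB, 1406.
No other feasible combination exceeds 1406.

1406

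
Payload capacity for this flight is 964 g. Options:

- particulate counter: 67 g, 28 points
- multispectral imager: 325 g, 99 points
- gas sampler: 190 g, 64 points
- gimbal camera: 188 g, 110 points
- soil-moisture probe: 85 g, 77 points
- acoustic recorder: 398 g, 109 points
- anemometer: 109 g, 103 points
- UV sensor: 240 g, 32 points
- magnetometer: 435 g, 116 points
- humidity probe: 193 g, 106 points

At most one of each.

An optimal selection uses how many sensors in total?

Optimal total is 495.
multispectral imager + gimbal camera + soil-moisture probe + anemometer + humidity probe hits 495 at 900 g.
Every optimal selection uses 5 sensors.

5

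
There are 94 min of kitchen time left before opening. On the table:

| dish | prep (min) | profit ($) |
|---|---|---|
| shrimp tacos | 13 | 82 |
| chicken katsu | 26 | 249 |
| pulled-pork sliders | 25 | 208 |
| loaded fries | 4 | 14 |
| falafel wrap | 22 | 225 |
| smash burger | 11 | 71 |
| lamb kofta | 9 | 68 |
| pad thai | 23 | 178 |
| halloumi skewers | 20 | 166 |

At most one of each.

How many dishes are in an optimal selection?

4

Optimal total is 848.
For example chicken katsu + pulled-pork sliders + falafel wrap + halloumi skewers achieves it, using 93 min.
Every optimal selection uses 4 dishes.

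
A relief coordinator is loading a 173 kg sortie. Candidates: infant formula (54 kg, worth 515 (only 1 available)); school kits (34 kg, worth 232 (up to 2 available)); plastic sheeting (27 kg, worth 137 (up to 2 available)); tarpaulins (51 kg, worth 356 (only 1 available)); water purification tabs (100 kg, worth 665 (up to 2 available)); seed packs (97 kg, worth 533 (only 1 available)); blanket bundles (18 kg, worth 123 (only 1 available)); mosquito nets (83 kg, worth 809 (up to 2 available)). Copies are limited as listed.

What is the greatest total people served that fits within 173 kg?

Density check — mosquito nets 9.75, infant formula 9.54, tarpaulins 6.98 are the best per kg.
2×mosquito nets uses 166 of the 173 kg and totals 1618.

1618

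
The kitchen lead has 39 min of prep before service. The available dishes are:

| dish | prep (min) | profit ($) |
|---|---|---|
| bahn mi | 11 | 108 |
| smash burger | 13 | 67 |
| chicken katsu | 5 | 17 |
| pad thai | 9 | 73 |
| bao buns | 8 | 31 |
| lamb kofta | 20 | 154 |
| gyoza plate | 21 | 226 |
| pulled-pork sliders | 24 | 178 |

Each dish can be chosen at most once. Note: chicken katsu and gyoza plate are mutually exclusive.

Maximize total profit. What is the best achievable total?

334

Bahn mi + gyoza plate uses 32 of the 39 min and totals 334.
Every other selection either busts 39 min or breaks a pairing rule or fails to beat 334.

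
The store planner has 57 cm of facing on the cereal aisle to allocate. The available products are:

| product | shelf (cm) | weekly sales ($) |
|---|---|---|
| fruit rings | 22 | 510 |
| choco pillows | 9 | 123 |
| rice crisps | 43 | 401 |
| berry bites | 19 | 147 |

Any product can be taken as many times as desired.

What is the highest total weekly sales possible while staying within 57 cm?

1143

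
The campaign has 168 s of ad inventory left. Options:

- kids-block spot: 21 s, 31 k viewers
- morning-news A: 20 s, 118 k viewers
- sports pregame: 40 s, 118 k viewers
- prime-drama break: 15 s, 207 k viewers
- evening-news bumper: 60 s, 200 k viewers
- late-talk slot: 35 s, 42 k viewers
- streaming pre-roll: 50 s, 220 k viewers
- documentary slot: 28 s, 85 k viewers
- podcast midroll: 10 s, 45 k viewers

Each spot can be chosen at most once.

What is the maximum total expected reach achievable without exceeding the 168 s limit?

793

Filling by ratio: morning-news A + prime-drama break + evening-news bumper + streaming pre-roll + podcast midroll for 790, with 13 s left unused.
Replace evening-news bumper with sports pregame + documentary slot: the trade gains 3 net, giving 793 at 163 s.
The closest alternative, morning-news A + prime-drama break + evening-news bumper + streaming pre-roll + podcast midroll, reaches only 790.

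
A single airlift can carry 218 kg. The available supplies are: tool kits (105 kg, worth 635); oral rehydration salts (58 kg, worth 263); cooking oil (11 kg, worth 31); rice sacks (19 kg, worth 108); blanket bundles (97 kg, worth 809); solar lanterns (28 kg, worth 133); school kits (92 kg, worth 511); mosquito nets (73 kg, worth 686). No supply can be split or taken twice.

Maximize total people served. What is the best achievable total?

Rice sacks + blanket bundles + solar lanterns + mosquito nets uses 217 of the 218 kg and totals 1736.
Next best is cooking oil + blanket bundles + solar lanterns + mosquito nets at 1659 (209 kg) — short by 77.

1736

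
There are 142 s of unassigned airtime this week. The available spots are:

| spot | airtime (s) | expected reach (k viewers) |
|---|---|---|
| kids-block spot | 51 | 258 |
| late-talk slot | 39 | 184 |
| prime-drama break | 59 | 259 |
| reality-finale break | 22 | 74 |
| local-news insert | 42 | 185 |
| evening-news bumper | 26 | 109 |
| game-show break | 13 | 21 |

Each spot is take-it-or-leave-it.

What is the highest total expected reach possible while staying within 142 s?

Density check — kids-block spot 5.06, late-talk slot 4.72, local-news insert 4.40 are the best per s.
The ratio heuristic lands on kids-block spot + late-talk slot + local-news insert (627) but leaves 10 s idle.
Dropping kids-block spot frees 51 s; slotting in prime-drama break (59 s) lifts the total to 628 at 140 s.
Nothing else within 142 s beats 628.

628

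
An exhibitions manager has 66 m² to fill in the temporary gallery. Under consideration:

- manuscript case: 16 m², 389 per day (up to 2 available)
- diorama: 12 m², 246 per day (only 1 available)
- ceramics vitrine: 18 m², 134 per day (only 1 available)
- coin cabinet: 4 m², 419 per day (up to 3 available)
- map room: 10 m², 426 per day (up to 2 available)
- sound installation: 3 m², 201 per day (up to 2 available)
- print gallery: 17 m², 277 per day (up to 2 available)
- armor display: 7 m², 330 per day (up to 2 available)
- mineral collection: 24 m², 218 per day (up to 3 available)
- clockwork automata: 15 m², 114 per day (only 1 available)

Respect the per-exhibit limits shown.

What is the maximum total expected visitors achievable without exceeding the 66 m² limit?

3417

Best packing: diorama + 3×coin cabinet + 2×map room + 2×sound installation + 2×armor display — 64 m², 3417 total.
Nothing else within 66 m² beats 3417.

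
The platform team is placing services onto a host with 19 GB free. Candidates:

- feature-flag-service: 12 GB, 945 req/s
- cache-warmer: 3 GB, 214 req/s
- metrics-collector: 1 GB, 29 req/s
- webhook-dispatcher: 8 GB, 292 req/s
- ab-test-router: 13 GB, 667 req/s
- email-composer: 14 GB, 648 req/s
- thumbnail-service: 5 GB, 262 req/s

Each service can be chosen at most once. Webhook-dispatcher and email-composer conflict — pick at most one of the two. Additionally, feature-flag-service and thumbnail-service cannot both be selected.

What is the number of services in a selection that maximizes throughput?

3

The maximum throughput within 19 GB is 1188.
feature-flag-service + cache-warmer + metrics-collector hits 1188 at 16 GB.
Every optimal selection uses 3 services.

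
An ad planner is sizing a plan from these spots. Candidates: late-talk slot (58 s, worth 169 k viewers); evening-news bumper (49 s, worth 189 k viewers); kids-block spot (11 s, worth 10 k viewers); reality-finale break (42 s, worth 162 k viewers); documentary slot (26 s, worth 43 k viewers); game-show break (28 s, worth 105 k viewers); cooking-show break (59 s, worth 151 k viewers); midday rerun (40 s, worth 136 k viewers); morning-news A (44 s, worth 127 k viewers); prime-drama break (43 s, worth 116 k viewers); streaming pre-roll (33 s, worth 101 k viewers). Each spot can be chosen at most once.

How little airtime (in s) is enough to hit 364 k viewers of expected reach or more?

103

Need the lightest bundle worth ≥ 364.
reality-finale break + game-show break + streaming pre-roll reaches 368 using 103 s.
Below 103 s the best achievable stays under 364.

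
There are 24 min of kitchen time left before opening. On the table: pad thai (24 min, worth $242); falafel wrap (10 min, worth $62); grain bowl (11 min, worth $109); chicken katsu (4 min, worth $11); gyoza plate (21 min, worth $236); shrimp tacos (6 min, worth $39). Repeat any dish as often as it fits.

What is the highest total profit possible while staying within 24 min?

Filling by ratio: gyoza plate for 236, with 3 min left unused.
Replace gyoza plate with pad thai: the trade gains 6 net, giving 242 at 24 min.

242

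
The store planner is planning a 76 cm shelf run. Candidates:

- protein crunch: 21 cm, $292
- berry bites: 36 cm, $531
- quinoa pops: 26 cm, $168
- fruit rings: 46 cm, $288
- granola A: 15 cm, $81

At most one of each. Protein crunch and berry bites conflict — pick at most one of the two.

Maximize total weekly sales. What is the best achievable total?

699

Berry bites + quinoa pops uses 62 of the 76 cm and totals 699.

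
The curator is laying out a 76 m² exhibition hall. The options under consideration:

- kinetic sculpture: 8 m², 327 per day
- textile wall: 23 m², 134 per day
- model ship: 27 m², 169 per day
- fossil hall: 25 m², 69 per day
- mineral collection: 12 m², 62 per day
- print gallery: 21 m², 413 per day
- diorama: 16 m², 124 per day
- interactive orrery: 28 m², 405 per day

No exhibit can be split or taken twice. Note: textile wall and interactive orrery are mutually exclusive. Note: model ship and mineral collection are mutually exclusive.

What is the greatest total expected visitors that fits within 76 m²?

1269

Ranking by ratio (expected visitors/m²): kinetic sculpture 40.88, print gallery 19.67, interactive orrery 14.46.
The ratio ordering already packs tightly: kinetic sculpture + print gallery + diorama + interactive orrery, 73 m², 1269.
Every other selection either busts 76 m² or breaks a pairing rule or fails to beat 1269.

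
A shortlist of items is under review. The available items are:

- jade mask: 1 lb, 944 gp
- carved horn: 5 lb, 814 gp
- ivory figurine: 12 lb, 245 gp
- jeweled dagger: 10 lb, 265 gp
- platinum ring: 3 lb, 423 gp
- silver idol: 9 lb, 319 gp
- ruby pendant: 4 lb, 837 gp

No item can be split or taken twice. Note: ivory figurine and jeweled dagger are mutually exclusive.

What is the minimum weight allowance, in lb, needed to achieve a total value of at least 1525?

Minimise lb subject to total value ≥ 1525.
Taking jade mask + ruby pendant gives 1781 (≥ 1525) for 5 lb.
Below 5 lb the best achievable stays under 1525.

5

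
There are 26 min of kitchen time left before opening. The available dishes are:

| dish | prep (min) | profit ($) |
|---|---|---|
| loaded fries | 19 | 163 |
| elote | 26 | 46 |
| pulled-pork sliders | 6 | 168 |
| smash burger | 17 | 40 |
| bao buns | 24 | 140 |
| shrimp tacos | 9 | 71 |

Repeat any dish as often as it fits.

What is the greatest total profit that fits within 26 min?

672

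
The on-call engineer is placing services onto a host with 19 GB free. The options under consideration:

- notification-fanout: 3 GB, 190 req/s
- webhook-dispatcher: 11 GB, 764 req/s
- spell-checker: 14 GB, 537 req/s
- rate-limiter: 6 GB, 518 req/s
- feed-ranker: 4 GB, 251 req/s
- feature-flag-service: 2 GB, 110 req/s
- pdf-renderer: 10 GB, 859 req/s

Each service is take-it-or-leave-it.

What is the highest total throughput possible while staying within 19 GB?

1567

By throughput per GB: rate-limiter 86.33, pdf-renderer 85.90, webhook-dispatcher 69.45 lead.
Notification-fanout + rate-limiter + pdf-renderer uses 19 of the 19 GB and totals 1567.
An exhaustive check of the 128 subsets confirms 1567.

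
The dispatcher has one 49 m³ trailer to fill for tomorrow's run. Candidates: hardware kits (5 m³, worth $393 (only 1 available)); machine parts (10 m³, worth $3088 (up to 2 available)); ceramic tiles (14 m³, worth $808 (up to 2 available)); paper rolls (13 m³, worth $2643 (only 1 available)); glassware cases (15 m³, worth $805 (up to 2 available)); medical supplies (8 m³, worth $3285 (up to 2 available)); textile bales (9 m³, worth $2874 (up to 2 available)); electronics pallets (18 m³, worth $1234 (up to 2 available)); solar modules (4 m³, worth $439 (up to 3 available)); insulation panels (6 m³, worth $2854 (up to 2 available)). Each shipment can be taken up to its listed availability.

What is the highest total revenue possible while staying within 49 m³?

18454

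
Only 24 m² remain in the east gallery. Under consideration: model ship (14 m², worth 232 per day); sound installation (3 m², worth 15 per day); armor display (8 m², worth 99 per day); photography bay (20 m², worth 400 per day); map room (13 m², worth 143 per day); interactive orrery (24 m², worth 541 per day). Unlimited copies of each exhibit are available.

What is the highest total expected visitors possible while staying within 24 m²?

Taking interactive orrery: 24 m² used, 541 in expected visitors.

541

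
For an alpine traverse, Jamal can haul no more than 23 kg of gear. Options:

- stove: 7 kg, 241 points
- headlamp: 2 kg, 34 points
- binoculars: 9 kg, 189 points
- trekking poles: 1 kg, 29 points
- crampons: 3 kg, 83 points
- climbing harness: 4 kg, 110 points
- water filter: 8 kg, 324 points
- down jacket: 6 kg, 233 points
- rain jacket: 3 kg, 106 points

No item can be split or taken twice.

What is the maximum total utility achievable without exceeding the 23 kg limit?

832

Taking the top-ratio items first gives headlamp + trekking poles + crampons + water filter + down jacket + rain jacket for 809 (23 kg).
Dropping trekking poles and crampons and rain jacket frees 7 kg; slotting in stove (7 kg) lifts the total to 832 at 23 kg.
The closest alternative, stove + trekking poles + water filter + down jacket, reaches only 827.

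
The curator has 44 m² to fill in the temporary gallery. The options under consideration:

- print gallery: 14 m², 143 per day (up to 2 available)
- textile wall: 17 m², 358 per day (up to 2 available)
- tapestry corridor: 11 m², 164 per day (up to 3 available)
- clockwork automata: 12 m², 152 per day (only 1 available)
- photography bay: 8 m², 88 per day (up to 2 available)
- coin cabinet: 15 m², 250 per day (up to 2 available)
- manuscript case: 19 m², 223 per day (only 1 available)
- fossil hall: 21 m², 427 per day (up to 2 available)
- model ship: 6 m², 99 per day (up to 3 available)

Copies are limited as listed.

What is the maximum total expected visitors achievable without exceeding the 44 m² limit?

884

A density-first pass picks 2×textile wall + model ship — 815 at 40 m².
Replace textile wall with fossil hall: the trade gains 69 net, giving 884 at 44 m².
No other feasible combination exceeds 884.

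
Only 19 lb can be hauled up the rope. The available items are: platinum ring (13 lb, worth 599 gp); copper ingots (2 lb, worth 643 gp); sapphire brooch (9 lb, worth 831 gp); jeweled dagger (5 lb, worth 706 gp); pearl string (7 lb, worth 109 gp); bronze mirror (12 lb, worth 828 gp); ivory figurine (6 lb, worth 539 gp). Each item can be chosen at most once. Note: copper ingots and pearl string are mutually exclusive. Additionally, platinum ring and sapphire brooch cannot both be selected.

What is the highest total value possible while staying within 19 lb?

The ratio ordering already packs tightly: copper ingots + sapphire brooch + jeweled dagger, 16 lb, 2180.
Next best is copper ingots + jeweled dagger + bronze mirror at 2177 (19 lb) — short by 3.

2180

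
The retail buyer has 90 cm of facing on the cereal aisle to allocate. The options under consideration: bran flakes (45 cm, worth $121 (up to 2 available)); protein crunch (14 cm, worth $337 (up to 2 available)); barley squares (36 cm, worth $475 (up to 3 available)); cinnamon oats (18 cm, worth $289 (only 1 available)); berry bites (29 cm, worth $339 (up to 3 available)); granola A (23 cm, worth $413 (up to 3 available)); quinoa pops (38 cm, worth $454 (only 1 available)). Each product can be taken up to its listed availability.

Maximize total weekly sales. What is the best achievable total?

1576

Density check — protein crunch 24.07, granola A 17.96, cinnamon oats 16.06, barley squares 13.19 are the best per cm.
Greedy by ratio would take 2×protein crunch + 2×granola A: 74 cm used, total 1500.
Dropping protein crunch frees 14 cm; slotting in granola A (23 cm) lifts the total to 1576 at 83 cm.
Nothing else within 90 cm beats 1576.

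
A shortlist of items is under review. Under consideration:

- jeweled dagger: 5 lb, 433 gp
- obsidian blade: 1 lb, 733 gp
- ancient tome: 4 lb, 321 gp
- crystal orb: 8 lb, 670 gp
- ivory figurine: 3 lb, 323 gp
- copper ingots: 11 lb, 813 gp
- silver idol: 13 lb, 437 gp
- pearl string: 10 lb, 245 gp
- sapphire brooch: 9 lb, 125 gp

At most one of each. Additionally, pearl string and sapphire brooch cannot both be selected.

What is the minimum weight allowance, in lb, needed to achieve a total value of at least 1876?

Need the lightest bundle worth ≥ 1876.
obsidian blade + ancient tome + crystal orb + ivory figurine: 2047 value at 16 lb.
Any bundle with less than 16 lb falls short of 1876.

16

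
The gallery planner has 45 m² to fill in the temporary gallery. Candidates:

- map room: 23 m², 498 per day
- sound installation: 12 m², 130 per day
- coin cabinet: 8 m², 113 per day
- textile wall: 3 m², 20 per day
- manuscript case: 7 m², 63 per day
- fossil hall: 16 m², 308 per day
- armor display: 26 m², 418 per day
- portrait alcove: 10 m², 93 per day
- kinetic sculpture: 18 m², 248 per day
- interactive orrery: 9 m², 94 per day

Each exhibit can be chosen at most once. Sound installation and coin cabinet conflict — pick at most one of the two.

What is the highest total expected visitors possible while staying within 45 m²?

826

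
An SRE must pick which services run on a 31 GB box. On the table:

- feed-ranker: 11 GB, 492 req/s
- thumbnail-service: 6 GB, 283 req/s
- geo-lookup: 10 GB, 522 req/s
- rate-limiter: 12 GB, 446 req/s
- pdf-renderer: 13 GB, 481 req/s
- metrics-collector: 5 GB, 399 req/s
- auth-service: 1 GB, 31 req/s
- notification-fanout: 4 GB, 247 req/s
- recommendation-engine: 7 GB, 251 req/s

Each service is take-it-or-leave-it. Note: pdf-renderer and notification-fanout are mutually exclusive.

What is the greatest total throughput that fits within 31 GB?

Greedy by ratio would take thumbnail-service + geo-lookup + metrics-collector + auth-service + notification-fanout: 26 GB used, total 1482.
The 6 GB tied up in thumbnail-service is better spent on feed-ranker — total rises to 1691 (31 GB).
Runner-up feed-ranker + geo-lookup + metrics-collector + notification-fanout tops out at 1660.

1691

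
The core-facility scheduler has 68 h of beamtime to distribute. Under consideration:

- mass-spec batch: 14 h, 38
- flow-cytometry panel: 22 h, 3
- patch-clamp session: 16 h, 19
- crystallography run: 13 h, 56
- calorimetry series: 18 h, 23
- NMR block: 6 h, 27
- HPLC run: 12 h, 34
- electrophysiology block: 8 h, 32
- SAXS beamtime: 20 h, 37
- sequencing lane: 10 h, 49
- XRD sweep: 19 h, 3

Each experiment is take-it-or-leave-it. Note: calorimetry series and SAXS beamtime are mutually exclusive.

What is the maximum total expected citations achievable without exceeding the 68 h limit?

Best packing: mass-spec batch + crystallography run + NMR block + HPLC run + electrophysiology block + sequencing lane — 63 h, 236 total.
The closest alternative, mass-spec batch + patch-clamp session + crystallography run + NMR block + electrophysiology block + sequencing lane, reaches only 221.

236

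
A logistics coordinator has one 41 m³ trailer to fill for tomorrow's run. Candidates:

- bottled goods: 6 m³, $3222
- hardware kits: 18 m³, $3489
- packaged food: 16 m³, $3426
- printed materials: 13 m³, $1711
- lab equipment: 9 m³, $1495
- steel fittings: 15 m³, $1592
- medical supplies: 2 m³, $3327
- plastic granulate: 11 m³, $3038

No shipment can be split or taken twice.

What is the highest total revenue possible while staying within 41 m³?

Greedy by ratio would take bottled goods + packaged food + medical supplies + plastic granulate: 35 m³ used, total 13013.
The 16 m³ tied up in packaged food is better spent on hardware kits — total rises to 13076 (37 m³).

13076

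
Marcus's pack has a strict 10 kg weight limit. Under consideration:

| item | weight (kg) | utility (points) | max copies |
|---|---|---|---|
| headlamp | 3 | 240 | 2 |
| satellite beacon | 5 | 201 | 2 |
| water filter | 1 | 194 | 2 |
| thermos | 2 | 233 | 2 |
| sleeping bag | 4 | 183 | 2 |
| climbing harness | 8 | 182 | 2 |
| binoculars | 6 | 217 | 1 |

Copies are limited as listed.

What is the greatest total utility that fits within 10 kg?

1101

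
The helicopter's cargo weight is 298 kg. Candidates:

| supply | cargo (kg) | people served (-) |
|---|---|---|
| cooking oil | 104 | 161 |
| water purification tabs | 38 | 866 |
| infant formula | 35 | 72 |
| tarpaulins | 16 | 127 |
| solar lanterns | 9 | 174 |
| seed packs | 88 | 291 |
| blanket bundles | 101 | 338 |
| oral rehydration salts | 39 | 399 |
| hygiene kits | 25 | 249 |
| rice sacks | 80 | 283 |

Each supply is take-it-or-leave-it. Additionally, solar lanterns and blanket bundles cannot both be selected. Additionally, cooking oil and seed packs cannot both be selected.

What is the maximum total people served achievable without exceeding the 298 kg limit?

Best packing: water purification tabs + tarpaulins + solar lanterns + seed packs + oral rehydration salts + hygiene kits + rice sacks — 295 kg, 2389 total.

2389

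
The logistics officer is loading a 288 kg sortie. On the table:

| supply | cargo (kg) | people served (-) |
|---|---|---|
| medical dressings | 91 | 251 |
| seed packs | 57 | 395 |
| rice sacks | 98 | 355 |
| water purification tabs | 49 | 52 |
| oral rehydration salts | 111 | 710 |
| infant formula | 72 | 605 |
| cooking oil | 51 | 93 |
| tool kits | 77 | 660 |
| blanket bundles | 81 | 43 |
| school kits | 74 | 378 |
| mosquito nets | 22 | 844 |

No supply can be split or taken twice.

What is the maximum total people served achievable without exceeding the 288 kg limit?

2819

Taking the top-ratio supplies first gives seed packs + infant formula + cooking oil + tool kits + mosquito nets for 2597 (279 kg).
The 108 kg tied up in seed packs and cooking oil is better spent on oral rehydration salts — total rises to 2819 (282 kg).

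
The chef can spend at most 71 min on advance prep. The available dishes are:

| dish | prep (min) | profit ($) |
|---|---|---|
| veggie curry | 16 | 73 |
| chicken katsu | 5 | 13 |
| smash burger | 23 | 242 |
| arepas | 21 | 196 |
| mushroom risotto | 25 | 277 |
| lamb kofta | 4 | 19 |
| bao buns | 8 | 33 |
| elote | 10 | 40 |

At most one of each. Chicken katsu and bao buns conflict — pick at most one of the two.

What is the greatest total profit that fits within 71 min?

The ratio ordering already packs tightly: smash burger + arepas + mushroom risotto, 69 min, 715.
No other feasible combination exceeds 715.

715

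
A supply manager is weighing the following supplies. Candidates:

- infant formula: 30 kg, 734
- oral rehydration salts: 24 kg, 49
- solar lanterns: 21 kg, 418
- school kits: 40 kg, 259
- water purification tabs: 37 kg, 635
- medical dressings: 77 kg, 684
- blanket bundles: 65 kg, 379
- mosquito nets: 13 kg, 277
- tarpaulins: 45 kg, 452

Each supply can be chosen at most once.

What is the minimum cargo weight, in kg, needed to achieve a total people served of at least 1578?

Minimise kg subject to total people served ≥ 1578.
infant formula + water purification tabs + mosquito nets: 1646 people served at 80 kg.
Below 80 kg the best achievable stays under 1578.

80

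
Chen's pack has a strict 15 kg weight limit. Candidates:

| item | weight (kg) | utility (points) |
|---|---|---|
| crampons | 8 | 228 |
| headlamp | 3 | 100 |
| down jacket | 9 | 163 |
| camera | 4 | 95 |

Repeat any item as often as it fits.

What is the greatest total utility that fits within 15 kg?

500

Ranking by ratio (utility/kg): headlamp 33.33, crampons 28.50, camera 23.75, down jacket 18.11.
5×headlamp uses 15 of the 15 kg and totals 500.
That's the maximum — no swap from here does better than 500.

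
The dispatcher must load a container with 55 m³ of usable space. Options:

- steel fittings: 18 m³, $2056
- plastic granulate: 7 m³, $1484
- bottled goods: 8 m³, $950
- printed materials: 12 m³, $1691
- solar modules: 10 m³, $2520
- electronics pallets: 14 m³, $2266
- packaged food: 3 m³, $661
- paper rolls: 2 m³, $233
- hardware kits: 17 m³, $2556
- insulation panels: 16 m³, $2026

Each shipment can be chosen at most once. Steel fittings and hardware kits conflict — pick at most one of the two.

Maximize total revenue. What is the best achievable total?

Ranking by ratio (revenue/m³): solar modules 252.00, packaged food 220.33, plastic granulate 212.00, electronics pallets 161.86.
Plastic granulate + solar modules + electronics pallets + packaged food + paper rolls + hardware kits uses 53 of the 55 m³ and totals 9720.
Every other selection either busts 55 m³ or breaks a pairing rule or fails to beat 9720.

9720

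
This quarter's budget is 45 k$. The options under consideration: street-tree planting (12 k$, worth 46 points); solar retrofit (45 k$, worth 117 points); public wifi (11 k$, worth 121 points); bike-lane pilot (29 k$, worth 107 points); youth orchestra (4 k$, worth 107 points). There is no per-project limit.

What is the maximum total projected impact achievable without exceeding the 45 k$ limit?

1177

Density check — youth orchestra 26.75, public wifi 11.00, street-tree planting 3.83 are the best per k$.
Taking 11×youth orchestra: 44 k$ used, 1177 in projected impact.
No other feasible combination exceeds 1177.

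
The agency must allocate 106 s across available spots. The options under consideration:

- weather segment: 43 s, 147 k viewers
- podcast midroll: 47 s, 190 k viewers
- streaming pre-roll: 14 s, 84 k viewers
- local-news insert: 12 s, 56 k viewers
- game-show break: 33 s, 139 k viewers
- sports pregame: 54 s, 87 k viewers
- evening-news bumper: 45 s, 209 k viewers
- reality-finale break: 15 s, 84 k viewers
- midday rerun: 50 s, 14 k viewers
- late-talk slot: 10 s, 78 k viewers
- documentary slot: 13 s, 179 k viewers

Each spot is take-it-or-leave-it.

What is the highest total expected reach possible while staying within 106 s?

634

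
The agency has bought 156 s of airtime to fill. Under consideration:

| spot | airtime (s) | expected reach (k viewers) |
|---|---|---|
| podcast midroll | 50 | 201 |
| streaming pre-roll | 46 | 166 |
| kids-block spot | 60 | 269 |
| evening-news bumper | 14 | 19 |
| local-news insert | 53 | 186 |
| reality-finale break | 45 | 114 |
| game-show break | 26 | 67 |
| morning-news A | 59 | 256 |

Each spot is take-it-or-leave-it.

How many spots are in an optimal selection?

3

Optimal total is 636.
For example podcast midroll + streaming pre-roll + kids-block spot achieves it, using 156 s.
Any selection reaching 636 contains exactly 3 spots.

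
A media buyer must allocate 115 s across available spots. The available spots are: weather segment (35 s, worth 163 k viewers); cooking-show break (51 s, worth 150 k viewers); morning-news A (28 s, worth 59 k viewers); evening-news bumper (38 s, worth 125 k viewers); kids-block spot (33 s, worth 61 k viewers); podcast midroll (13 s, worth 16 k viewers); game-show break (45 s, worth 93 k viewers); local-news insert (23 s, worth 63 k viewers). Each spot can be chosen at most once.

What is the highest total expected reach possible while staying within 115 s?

Filling by ratio: weather segment + evening-news bumper + podcast midroll + local-news insert for 367, with 6 s left unused.
Dropping evening-news bumper and podcast midroll frees 51 s; slotting in cooking-show break (51 s) lifts the total to 376 at 109 s.
Next best is weather segment + cooking-show break + morning-news A at 372 (114 s) — short by 4.

376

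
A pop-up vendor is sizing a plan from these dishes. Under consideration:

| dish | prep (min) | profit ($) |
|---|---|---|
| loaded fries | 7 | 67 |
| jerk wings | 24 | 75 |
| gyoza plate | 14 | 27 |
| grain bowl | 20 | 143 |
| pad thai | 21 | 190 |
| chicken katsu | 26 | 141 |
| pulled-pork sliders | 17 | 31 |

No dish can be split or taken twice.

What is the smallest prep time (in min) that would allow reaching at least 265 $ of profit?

41

Need the lightest bundle worth ≥ 265.
grain bowl + pad thai reaches 333 using 41 min.
Below 41 min the best achievable stays under 265.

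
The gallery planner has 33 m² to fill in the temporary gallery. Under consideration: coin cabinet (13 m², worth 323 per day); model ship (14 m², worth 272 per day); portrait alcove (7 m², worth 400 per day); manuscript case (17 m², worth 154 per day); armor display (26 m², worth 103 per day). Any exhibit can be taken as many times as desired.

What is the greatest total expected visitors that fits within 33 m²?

Best packing: 4×portrait alcove — 28 m², 1600 total.
No other feasible combination exceeds 1600.

1600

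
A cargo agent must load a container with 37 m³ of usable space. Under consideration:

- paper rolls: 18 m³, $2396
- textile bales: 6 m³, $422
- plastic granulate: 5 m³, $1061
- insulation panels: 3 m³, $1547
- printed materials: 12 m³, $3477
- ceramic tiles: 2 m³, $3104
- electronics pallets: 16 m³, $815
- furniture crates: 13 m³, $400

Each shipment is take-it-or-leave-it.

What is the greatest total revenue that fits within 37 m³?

By revenue per m³: ceramic tiles 1552.00, insulation panels 515.67, printed materials 289.75, plastic granulate 212.20 lead.
The ratio heuristic lands on textile bales + plastic granulate + insulation panels + printed materials + ceramic tiles (9611) but leaves 9 m³ idle.
The 11 m³ tied up in textile bales and plastic granulate is better spent on paper rolls — total rises to 10524 (35 m³).

10524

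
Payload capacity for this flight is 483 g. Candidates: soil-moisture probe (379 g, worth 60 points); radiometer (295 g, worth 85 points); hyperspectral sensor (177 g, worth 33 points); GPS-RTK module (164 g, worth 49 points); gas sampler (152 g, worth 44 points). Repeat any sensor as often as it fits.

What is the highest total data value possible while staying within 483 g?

142

2×GPS-RTK module + gas sampler uses 480 of the 483 g and totals 142.
The spare 3 g is too small for any remaining sensor, and no exchange beats 142.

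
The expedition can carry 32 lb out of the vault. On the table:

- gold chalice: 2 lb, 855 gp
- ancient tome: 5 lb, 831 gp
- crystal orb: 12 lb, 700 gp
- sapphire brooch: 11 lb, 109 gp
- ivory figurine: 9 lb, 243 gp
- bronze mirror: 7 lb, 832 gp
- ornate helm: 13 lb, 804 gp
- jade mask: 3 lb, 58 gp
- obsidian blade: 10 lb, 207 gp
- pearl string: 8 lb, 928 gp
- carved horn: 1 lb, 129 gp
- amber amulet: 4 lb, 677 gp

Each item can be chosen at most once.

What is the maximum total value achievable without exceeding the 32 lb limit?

4310

Gold chalice + ancient tome + bronze mirror + jade mask + pearl string + carved horn + amber amulet uses 30 of the 32 lb and totals 4310.
The closest alternative, gold chalice + ancient tome + bronze mirror + pearl string + carved horn + amber amulet, reaches only 4252.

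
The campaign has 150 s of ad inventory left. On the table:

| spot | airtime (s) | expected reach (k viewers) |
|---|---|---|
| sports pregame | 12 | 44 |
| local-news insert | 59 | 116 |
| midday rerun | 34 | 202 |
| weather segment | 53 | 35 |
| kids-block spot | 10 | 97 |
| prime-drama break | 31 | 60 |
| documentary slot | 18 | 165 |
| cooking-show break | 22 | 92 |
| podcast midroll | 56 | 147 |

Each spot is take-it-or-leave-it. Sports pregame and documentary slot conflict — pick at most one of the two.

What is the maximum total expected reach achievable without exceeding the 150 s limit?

Midday rerun + kids-block spot + documentary slot + cooking-show break + podcast midroll uses 140 of the 150 s and totals 703.

703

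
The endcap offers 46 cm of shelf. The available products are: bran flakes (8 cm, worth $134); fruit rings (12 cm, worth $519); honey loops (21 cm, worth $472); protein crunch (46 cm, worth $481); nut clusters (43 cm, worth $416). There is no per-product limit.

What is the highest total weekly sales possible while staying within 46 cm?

1691

Best packing: bran flakes + 3×fruit rings — 44 cm, 1691 total.
The spare 2 cm is too small for any remaining product, and no exchange beats 1691.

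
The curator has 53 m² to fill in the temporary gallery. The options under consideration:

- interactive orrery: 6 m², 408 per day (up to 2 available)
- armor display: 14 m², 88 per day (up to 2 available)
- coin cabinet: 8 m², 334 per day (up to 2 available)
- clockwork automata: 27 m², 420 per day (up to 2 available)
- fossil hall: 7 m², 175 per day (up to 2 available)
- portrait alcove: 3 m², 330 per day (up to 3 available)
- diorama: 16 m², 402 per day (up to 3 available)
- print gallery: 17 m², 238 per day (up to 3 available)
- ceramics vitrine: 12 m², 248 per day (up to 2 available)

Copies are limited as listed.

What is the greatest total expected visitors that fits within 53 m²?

2876

The ratio ordering already packs tightly: 2×interactive orrery + 2×coin cabinet + 3×portrait alcove + diorama, 53 m², 2876.
That's the maximum — no swap from here does better than 2876.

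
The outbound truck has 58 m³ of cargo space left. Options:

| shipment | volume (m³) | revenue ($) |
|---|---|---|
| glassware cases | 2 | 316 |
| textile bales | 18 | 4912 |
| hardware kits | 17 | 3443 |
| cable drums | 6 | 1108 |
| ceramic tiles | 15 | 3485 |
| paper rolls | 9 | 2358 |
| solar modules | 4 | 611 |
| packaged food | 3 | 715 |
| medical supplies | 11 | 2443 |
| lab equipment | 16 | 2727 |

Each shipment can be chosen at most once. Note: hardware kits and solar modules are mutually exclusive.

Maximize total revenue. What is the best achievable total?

14229

Taking glassware cases + textile bales + ceramic tiles + paper rolls + packaged food + medical supplies: 58 m³ used, 14229 in revenue.
Nothing else feasible within 58 m³ beats 14229.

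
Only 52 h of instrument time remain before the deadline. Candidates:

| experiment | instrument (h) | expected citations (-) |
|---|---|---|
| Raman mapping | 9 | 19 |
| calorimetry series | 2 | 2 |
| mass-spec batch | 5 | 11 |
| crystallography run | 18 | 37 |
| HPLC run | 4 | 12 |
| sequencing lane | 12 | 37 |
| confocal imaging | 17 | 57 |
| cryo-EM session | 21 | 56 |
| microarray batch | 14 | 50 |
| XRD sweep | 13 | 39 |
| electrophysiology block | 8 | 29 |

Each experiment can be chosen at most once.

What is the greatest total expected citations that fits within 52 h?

175

Greedy by ratio would take sequencing lane + confocal imaging + microarray batch + electrophysiology block: 51 h used, total 173.
Replace sequencing lane with XRD sweep: the trade gains 2 net, giving 175 at 52 h.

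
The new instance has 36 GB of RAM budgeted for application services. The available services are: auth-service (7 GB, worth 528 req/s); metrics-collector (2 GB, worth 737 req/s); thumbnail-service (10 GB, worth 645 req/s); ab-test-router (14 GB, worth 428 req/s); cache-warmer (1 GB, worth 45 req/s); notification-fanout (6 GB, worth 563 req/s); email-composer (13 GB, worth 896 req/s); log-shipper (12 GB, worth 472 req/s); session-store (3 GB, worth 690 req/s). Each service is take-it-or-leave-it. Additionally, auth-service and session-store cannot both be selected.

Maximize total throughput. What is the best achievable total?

3576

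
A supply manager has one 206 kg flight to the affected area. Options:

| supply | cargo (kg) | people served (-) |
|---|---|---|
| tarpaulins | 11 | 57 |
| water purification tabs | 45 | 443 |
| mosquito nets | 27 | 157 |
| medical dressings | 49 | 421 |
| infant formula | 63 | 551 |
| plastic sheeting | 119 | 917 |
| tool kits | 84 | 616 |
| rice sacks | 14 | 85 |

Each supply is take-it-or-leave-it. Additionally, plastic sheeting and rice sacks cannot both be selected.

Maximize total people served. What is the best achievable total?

1695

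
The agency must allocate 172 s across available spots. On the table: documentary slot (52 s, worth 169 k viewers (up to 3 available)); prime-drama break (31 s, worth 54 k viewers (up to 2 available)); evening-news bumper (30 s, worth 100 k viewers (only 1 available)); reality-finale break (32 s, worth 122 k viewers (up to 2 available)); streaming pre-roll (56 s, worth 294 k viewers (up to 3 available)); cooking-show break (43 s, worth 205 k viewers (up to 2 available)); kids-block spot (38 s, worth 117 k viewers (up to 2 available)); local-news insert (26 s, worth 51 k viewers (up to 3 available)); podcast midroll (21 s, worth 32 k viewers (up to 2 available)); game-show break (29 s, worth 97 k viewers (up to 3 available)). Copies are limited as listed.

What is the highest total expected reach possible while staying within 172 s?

882

The ratio ordering already packs tightly: 3×streaming pre-roll, 168 s, 882.
That's the maximum — no swap from here does better than 882.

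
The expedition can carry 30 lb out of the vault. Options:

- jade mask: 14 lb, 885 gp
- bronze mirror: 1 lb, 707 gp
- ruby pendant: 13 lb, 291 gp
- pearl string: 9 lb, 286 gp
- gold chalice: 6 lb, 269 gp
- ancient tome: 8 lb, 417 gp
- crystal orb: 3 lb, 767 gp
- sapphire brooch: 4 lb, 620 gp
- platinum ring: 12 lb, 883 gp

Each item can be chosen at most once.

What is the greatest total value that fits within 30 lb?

3396

Greedy by ratio would take bronze mirror + ancient tome + crystal orb + sapphire brooch + platinum ring: 28 lb used, total 3394.
The 12 lb tied up in platinum ring is better spent on jade mask — total rises to 3396 (30 lb).
An exhaustive check of the 512 subsets confirms 3396.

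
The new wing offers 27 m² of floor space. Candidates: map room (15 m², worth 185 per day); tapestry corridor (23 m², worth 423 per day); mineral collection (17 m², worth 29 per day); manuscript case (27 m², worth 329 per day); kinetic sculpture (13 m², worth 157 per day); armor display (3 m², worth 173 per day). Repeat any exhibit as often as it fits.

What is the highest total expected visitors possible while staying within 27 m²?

1557

Taking 9×armor display: 27 m² used, 1557 in expected visitors.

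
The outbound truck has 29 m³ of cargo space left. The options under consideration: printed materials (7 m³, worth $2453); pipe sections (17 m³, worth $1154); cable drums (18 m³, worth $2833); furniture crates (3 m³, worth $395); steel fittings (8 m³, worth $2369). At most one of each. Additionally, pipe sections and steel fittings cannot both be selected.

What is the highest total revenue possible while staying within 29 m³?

A density-first pass picks printed materials + furniture crates + steel fittings — 5217 at 18 m³.
The 8 m³ tied up in steel fittings is better spent on cable drums — total rises to 5681 (28 m³).
Runner-up cable drums + furniture crates + steel fittings tops out at 5597.

5681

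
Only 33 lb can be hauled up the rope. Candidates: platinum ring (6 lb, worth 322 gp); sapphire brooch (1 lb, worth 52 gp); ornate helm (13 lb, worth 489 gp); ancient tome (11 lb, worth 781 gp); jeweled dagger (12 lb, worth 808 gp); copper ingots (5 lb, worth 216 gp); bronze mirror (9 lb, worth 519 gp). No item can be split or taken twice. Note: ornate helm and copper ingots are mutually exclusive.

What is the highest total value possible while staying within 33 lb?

2160

The ratio ordering already packs tightly: sapphire brooch + ancient tome + jeweled dagger + bronze mirror, 33 lb, 2160.
Runner-up ancient tome + jeweled dagger + bronze mirror tops out at 2108.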